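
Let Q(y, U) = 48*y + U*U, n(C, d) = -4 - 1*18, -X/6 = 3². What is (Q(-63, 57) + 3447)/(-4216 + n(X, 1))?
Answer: -1836/2119 ≈ -0.86645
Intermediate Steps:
X = -54 (X = -6*3² = -6*9 = -54)
n(C, d) = -22 (n(C, d) = -4 - 18 = -22)
Q(y, U) = U² + 48*y (Q(y, U) = 48*y + U² = U² + 48*y)
(Q(-63, 57) + 3447)/(-4216 + n(X, 1)) = ((57² + 48*(-63)) + 3447)/(-4216 - 22) = ((3249 - 3024) + 3447)/(-4238) = (225 + 3447)*(-1/4238) = 3672*(-1/4238) = -1836/2119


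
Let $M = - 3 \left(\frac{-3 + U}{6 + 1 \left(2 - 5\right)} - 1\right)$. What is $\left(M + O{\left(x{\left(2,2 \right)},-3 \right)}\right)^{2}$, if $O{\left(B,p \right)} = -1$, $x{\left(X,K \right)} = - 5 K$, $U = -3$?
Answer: $64$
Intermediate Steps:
$M = 9$ ($M = - 3 \left(\frac{-3 - 3}{6 + 1 \left(2 - 5\right)} - 1\right) = - 3 \left(- \frac{6}{6 + 1 \left(-3\right)} - 1\right) = - 3 \left(- \frac{6}{6 - 3} - 1\right) = - 3 \left(- \frac{6}{3} - 1\right) = - 3 \left(\left(-6\right) \frac{1}{3} - 1\right) = - 3 \left(-2 - 1\right) = \left(-3\right) \left(-3\right) = 9$)
$\left(M + O{\left(x{\left(2,2 \right)},-3 \right)}\right)^{2} = \left(9 - 1\right)^{2} = 8^{2} = 64$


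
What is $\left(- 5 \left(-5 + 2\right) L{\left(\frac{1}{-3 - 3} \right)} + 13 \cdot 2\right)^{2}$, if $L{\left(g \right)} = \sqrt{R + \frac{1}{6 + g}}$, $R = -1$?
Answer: $\frac{3427}{7} + \frac{156 i \sqrt{1015}}{7} \approx 489.57 + 710.0 i$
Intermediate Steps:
$L{\left(g \right)} = \sqrt{-1 + \frac{1}{6 + g}}$
$\left(- 5 \left(-5 + 2\right) L{\left(\frac{1}{-3 - 3} \right)} + 13 \cdot 2\right)^{2} = \left(- 5 \left(-5 + 2\right) \sqrt{\frac{-5 - \frac{1}{-3 - 3}}{6 + \frac{1}{-3 - 3}}} + 13 \cdot 2\right)^{2} = \left(- 5 \left(- 3 \sqrt{\frac{-5 - \frac{1}{-6}}{6 + \frac{1}{-6}}}\right) + 26\right)^{2} = \left(- 5 \left(- 3 \sqrt{\frac{-5 - - \frac{1}{6}}{6 - \frac{1}{6}}}\right) + 26\right)^{2} = \left(- 5 \left(- 3 \sqrt{\frac{-5 + \frac{1}{6}}{\frac{35}{6}}}\right) + 26\right)^{2} = \left(- 5 \left(- 3 \sqrt{\frac{6}{35} \left(- \frac{29}{6}\right)}\right) + 26\right)^{2} = \left(- 5 \left(- 3 \sqrt{- \frac{29}{35}}\right) + 26\right)^{2} = \left(- 5 \left(- 3 \frac{i \sqrt{1015}}{35}\right) + 26\right)^{2} = \left(- 5 \left(- \frac{3 i \sqrt{1015}}{35}\right) + 26\right)^{2} = \left(\frac{3 i \sqrt{1015}}{7} + 26\right)^{2} = \left(26 + \frac{3 i \sqrt{1015}}{7}\right)^{2}$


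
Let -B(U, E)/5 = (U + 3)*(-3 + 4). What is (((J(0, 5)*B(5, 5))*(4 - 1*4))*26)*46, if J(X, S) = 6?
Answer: 0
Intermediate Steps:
B(U, E) = -15 - 5*U (B(U, E) = -5*(U + 3)*(-3 + 4) = -5*(3 + U) = -15 - 5*U)
(((J(0, 5)*B(5, 5))*(4 - 1*4))*26)*46 = (((6*(-15 - 5*5))*(4 - 1*4))*26)*46 = (((6*(-15 - 25))*(4 - 4))*26)*46 = (((6*(-40))*0)*26)*46 = (-240*0*26)*46 = (0*26)*46 = 0*46 = 0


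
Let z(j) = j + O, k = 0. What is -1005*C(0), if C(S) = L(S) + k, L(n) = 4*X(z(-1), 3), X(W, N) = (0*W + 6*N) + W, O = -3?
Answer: -56280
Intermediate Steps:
z(j) = -3 + j (z(j) = j - 3 = -3 + j)
X(W, N) = W + 6*N (X(W, N) = (0 + 6*N) + W = 6*N + W = W + 6*N)
L(n) = 56 (L(n) = 4*((-3 - 1) + 6*3) = 4*(-4 + 18) = 4*14 = 56)
C(S) = 56 (C(S) = 56 + 0 = 56)
-1005*C(0) = -1005*56 = -56280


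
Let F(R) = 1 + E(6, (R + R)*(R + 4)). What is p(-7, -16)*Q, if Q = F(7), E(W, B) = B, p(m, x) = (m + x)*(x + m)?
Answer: 81995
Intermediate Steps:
p(m, x) = (m + x)² (p(m, x) = (m + x)*(m + x) = (m + x)²)
F(R) = 1 + 2*R*(4 + R) (F(R) = 1 + (R + R)*(R + 4) = 1 + (2*R)*(4 + R) = 1 + 2*R*(4 + R))
Q = 155 (Q = 1 + 2*7*(4 + 7) = 1 + 2*7*11 = 1 + 154 = 155)
p(-7, -16)*Q = (-7 - 16)²*155 = (-23)²*155 = 529*155 = 81995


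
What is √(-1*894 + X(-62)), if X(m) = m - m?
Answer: I*√894 ≈ 29.9*I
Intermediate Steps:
X(m) = 0
√(-1*894 + X(-62)) = √(-1*894 + 0) = √(-894 + 0) = √(-894) = I*√894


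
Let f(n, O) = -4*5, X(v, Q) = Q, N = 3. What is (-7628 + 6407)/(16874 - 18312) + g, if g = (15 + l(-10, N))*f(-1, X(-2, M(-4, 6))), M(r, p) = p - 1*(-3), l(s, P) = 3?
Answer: -516459/1438 ≈ -359.15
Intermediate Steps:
M(r, p) = 3 + p (M(r, p) = p + 3 = 3 + p)
f(n, O) = -20
g = -360 (g = (15 + 3)*(-20) = 18*(-20) = -360)
(-7628 + 6407)/(16874 - 18312) + g = (-7628 + 6407)/(16874 - 18312) - 360 = -1221/(-1438) - 360 = -1221*(-1/1438) - 360 = 1221/1438 - 360 = -516459/1438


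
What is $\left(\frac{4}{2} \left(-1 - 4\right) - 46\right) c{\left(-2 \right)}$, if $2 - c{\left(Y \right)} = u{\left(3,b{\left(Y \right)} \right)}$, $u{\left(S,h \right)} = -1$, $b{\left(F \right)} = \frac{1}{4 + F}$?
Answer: $-168$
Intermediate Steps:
$c{\left(Y \right)} = 3$ ($c{\left(Y \right)} = 2 - -1 = 2 + 1 = 3$)
$\left(\frac{4}{2} \left(-1 - 4\right) - 46\right) c{\left(-2 \right)} = \left(\frac{4}{2} \left(-1 - 4\right) - 46\right) 3 = \left(4 \cdot \frac{1}{2} \left(-5\right) - 46\right) 3 = \left(2 \left(-5\right) - 46\right) 3 = \left(-10 - 46\right) 3 = \left(-56\right) 3 = -168$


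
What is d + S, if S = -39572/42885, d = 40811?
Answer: 1750140163/42885 ≈ 40810.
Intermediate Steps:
S = -39572/42885 (S = -39572*1/42885 = -39572/42885 ≈ -0.92275)
d + S = 40811 - 39572/42885 = 1750140163/42885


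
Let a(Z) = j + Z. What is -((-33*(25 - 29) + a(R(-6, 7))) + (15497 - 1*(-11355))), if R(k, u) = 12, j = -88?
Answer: -26908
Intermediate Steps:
a(Z) = -88 + Z
-((-33*(25 - 29) + a(R(-6, 7))) + (15497 - 1*(-11355))) = -((-33*(25 - 29) + (-88 + 12)) + (15497 - 1*(-11355))) = -((-33*(-4) - 76) + (15497 + 11355)) = -((132 - 76) + 26852) = -(56 + 26852) = -1*26908 = -26908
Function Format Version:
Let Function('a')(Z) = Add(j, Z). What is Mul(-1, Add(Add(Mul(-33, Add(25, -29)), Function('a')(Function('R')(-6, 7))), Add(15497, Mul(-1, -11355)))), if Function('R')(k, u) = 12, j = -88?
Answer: -26908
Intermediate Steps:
Function('a')(Z) = Add(-88, Z)
Mul(-1, Add(Add(Mul(-33, Add(25, -29)), Function('a')(Function('R')(-6, 7))), Add(15497, Mul(-1, -11355)))) = Mul(-1, Add(Add(Mul(-33, Add(25, -29)), Add(-88, 12)), Add(15497, Mul(-1, -11355)))) = Mul(-1, Add(Add(Mul(-33, -4), -76), Add(15497, 11355))) = Mul(-1, Add(Add(132, -76), 26852)) = Mul(-1, Add(56, 26852)) = Mul(-1, 26908) = -26908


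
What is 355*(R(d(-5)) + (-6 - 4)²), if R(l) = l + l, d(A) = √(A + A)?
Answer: 35500 + 710*I*√10 ≈ 35500.0 + 2245.2*I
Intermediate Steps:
d(A) = √2*√A (d(A) = √(2*A) = √2*√A)
R(l) = 2*l
355*(R(d(-5)) + (-6 - 4)²) = 355*(2*(√2*√(-5)) + (-6 - 4)²) = 355*(2*(√2*(I*√5)) + (-10)²) = 355*(2*(I*√10) + 100) = 355*(2*I*√10 + 100) = 355*(100 + 2*I*√10) = 35500 + 710*I*√10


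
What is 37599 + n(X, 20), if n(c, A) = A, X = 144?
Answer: 37619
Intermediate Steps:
37599 + n(X, 20) = 37599 + 20 = 37619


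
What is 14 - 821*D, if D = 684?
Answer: -561550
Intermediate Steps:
14 - 821*D = 14 - 821*684 = 14 - 561564 = -561550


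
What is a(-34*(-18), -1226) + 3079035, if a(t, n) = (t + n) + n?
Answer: 3077195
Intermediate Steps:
a(t, n) = t + 2*n (a(t, n) = (n + t) + n = t + 2*n)
a(-34*(-18), -1226) + 3079035 = (-34*(-18) + 2*(-1226)) + 3079035 = (612 - 2452) + 3079035 = -1840 + 3079035 = 3077195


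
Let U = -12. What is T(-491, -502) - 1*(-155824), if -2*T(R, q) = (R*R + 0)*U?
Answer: 1602310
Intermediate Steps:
T(R, q) = 6*R² (T(R, q) = -(R*R + 0)*(-12)/2 = -(R² + 0)*(-12)/2 = -R²*(-12)/2 = -(-6)*R² = 6*R²)
T(-491, -502) - 1*(-155824) = 6*(-491)² - 1*(-155824) = 6*241081 + 155824 = 1446486 + 155824 = 1602310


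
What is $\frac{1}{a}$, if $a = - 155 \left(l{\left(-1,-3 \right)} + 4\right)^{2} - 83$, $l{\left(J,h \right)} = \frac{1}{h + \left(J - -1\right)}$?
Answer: $- \frac{9}{19502} \approx -0.00046149$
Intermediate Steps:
$l{\left(J,h \right)} = \frac{1}{1 + J + h}$ ($l{\left(J,h \right)} = \frac{1}{h + \left(J + 1\right)} = \frac{1}{h + \left(1 + J\right)} = \frac{1}{1 + J + h}$)
$a = - \frac{19502}{9}$ ($a = - 155 \left(\frac{1}{1 - 1 - 3} + 4\right)^{2} - 83 = - 155 \left(\frac{1}{-3} + 4\right)^{2} - 83 = - 155 \left(- \frac{1}{3} + 4\right)^{2} - 83 = - 155 \left(\frac{11}{3}\right)^{2} - 83 = \left(-155\right) \frac{121}{9} - 83 = - \frac{18755}{9} - 83 = - \frac{19502}{9} \approx -2166.9$)
$\frac{1}{a} = \frac{1}{- \frac{19502}{9}} = - \frac{9}{19502}$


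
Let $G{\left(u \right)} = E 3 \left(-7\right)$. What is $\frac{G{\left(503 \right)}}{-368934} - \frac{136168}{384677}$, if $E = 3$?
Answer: $- \frac{16737590087}{47306808106} \approx -0.35381$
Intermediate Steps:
$G{\left(u \right)} = -63$ ($G{\left(u \right)} = 3 \cdot 3 \left(-7\right) = 9 \left(-7\right) = -63$)
$\frac{G{\left(503 \right)}}{-368934} - \frac{136168}{384677} = - \frac{63}{-368934} - \frac{136168}{384677} = \left(-63\right) \left(- \frac{1}{368934}\right) - \frac{136168}{384677} = \frac{21}{122978} - \frac{136168}{384677} = - \frac{16737590087}{47306808106}$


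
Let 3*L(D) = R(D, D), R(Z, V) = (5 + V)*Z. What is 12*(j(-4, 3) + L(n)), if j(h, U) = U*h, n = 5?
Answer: 56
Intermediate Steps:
R(Z, V) = Z*(5 + V)
L(D) = D*(5 + D)/3 (L(D) = (D*(5 + D))/3 = D*(5 + D)/3)
12*(j(-4, 3) + L(n)) = 12*(3*(-4) + (⅓)*5*(5 + 5)) = 12*(-12 + (⅓)*5*10) = 12*(-12 + 50/3) = 12*(14/3) = 56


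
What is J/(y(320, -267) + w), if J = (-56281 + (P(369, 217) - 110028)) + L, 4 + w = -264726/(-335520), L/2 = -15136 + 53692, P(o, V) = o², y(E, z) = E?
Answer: 875408960/5904947 ≈ 148.25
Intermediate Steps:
L = 77112 (L = 2*(-15136 + 53692) = 2*38556 = 77112)
w = -59853/18640 (w = -4 - 264726/(-335520) = -4 - 264726*(-1/335520) = -4 + 14707/18640 = -59853/18640 ≈ -3.2110)
J = 46964 (J = (-56281 + (369² - 110028)) + 77112 = (-56281 + (136161 - 110028)) + 77112 = (-56281 + 26133) + 77112 = -30148 + 77112 = 46964)
J/(y(320, -267) + w) = 46964/(320 - 59853/18640) = 46964/(5904947/18640) = 46964*(18640/5904947) = 875408960/5904947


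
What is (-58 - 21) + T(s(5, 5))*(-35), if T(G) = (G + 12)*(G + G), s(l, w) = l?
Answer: -6029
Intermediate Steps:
T(G) = 2*G*(12 + G) (T(G) = (12 + G)*(2*G) = 2*G*(12 + G))
(-58 - 21) + T(s(5, 5))*(-35) = (-58 - 21) + (2*5*(12 + 5))*(-35) = -79 + (2*5*17)*(-35) = -79 + 170*(-35) = -79 - 5950 = -6029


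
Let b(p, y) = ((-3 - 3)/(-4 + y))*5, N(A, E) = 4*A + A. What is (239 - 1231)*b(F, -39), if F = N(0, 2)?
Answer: -29760/43 ≈ -692.09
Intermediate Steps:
N(A, E) = 5*A
F = 0 (F = 5*0 = 0)
b(p, y) = -30/(-4 + y) (b(p, y) = -6/(-4 + y)*5 = -30/(-4 + y))
(239 - 1231)*b(F, -39) = (239 - 1231)*(-30/(-4 - 39)) = -(-29760)/(-43) = -(-29760)*(-1)/43 = -992*30/43 = -29760/43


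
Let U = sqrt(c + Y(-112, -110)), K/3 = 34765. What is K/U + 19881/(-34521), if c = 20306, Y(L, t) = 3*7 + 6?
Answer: -6627/11507 + 104295*sqrt(20333)/20333 ≈ 730.84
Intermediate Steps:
K = 104295 (K = 3*34765 = 104295)
Y(L, t) = 27 (Y(L, t) = 21 + 6 = 27)
U = sqrt(20333) (U = sqrt(20306 + 27) = sqrt(20333) ≈ 142.59)
K/U + 19881/(-34521) = 104295/(sqrt(20333)) + 19881/(-34521) = 104295*(sqrt(20333)/20333) + 19881*(-1/34521) = 104295*sqrt(20333)/20333 - 6627/11507 = -6627/11507 + 104295*sqrt(20333)/20333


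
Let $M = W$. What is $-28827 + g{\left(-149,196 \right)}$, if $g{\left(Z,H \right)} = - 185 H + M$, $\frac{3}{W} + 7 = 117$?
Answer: $- \frac{7159567}{110} \approx -65087.0$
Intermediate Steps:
$W = \frac{3}{110}$ ($W = \frac{3}{-7 + 117} = \frac{3}{110} \approx 0.027273$)
$M = \frac{3}{110} \approx 0.027273$
$g{\left(Z,H \right)} = \frac{3}{110} - 185 H$ ($g{\left(Z,H \right)} = - 185 H + \frac{3}{110} = \frac{3}{110} - 185 H$)
$-28827 + g{\left(-149,196 \right)} = -28827 + \left(\frac{3}{110} - 36260\right) = -28827 - \frac{3988597}{110} = - \frac{7159567}{110}$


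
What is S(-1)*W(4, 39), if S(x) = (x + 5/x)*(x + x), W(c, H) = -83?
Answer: -996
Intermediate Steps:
S(x) = 2*x*(x + 5/x) (S(x) = (x + 5/x)*(2*x) = 2*x*(x + 5/x))
S(-1)*W(4, 39) = (10 + 2*(-1)²)*(-83) = (10 + 2*1)*(-83) = (10 + 2)*(-83) = 12*(-83) = -996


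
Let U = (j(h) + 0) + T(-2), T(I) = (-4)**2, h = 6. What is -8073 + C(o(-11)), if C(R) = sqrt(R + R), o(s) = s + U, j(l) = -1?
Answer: -8073 + 2*sqrt(2) ≈ -8070.2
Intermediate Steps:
T(I) = 16
U = 15 (U = (-1 + 0) + 16 = -1 + 16 = 15)
o(s) = 15 + s (o(s) = s + 15 = 15 + s)
C(R) = sqrt(2)*sqrt(R) (C(R) = sqrt(2*R) = sqrt(2)*sqrt(R))
-8073 + C(o(-11)) = -8073 + sqrt(2)*sqrt(15 - 11) = -8073 + sqrt(2)*sqrt(4) = -8073 + sqrt(2)*2 = -8073 + 2*sqrt(2)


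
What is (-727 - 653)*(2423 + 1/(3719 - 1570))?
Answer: -7185698640/2149 ≈ -3.3437e+6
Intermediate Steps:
(-727 - 653)*(2423 + 1/(3719 - 1570)) = -1380*(2423 + 1/2149) = -1380*5207028/2149 = -7185698640/2149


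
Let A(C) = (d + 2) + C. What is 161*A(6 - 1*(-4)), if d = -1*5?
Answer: 1127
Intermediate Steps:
d = -5
A(C) = -3 + C (A(C) = (-5 + 2) + C = -3 + C)
161*A(6 - 1*(-4)) = 161*(-3 + (6 - 1*(-4))) = 161*(-3 + (6 + 4)) = 161*(-3 + 10) = 161*7 = 1127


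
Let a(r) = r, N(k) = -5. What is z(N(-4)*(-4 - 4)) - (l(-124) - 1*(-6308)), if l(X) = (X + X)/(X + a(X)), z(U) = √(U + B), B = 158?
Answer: -6309 + 3*√22 ≈ -6294.9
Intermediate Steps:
z(U) = √(158 + U) (z(U) = √(U + 158) = √(158 + U))
l(X) = 1 (l(X) = (X + X)/(X + X) = (2*X)/((2*X)) = (2*X)*(1/(2*X)) = 1)
z(N(-4)*(-4 - 4)) - (l(-124) - 1*(-6308)) = √(158 - 5*(-4 - 4)) - (1 - 1*(-6308)) = √(158 - 5*(-8)) - (1 + 6308) = √(158 + 40) - 1*6309 = √198 - 6309 = 3*√22 - 6309 = -6309 + 3*√22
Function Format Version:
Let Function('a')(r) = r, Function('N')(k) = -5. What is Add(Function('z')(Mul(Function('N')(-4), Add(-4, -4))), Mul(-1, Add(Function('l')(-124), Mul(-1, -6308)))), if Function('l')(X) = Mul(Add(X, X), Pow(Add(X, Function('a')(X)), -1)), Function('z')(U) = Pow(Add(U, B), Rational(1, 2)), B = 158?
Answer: Add(-6309, Mul(3, Pow(22, Rational(1, 2)))) ≈ -6294.9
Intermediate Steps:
Function('z')(U) = Pow(Add(158, U), Rational(1, 2)) (Function('z')(U) = Pow(Add(U, 158), Rational(1, 2)) = Pow(Add(158, U), Rational(1, 2)))
Function('l')(X) = 1 (Function('l')(X) = Mul(Add(X, X), Pow(Add(X, X), -1)) = Mul(Mul(2, X), Pow(Mul(2, X), -1)) = Mul(Mul(2, X), Mul(Rational(1, 2), Pow(X, -1))) = 1)
Add(Function('z')(Mul(Function('N')(-4), Add(-4, -4))), Mul(-1, Add(Function('l')(-124), Mul(-1, -6308)))) = Add(Pow(Add(158, Mul(-5, Add(-4, -4))), Rational(1, 2)), Mul(-1, Add(1, Mul(-1, -6308)))) = Add(Pow(Add(158, Mul(-5, -8)), Rational(1, 2)), Mul(-1, Add(1, 6308))) = Add(Pow(Add(158, 40), Rational(1, 2)), Mul(-1, 6309)) = Add(Pow(198, Rational(1, 2)), -6309) = Add(Mul(3, Pow(22, Rational(1, 2))), -6309) = Add(-6309, Mul(3, Pow(22, Rational(1, 2))))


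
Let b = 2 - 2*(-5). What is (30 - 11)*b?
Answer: 228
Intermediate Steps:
b = 12 (b = 2 + 10 = 12)
(30 - 11)*b = (30 - 11)*12 = 19*12 = 228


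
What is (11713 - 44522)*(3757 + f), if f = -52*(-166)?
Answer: -406470701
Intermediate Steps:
f = 8632
(11713 - 44522)*(3757 + f) = (11713 - 44522)*(3757 + 8632) = -32809*12389 = -406470701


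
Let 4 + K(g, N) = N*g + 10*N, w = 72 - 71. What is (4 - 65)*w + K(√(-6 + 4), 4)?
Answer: -25 + 4*I*√2 ≈ -25.0 + 5.6569*I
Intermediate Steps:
w = 1
K(g, N) = -4 + 10*N + N*g (K(g, N) = -4 + (N*g + 10*N) = -4 + (10*N + N*g) = -4 + 10*N + N*g)
(4 - 65)*w + K(√(-6 + 4), 4) = (4 - 65)*1 + (-4 + 10*4 + 4*√(-6 + 4)) = -61*1 + (-4 + 40 + 4*√(-2)) = -61 + (-4 + 40 + 4*(I*√2)) = -61 + (-4 + 40 + 4*I*√2) = -61 + (36 + 4*I*√2) = -25 + 4*I*√2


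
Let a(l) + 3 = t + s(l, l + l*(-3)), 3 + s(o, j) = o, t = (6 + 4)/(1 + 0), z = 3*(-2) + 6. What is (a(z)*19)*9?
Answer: 684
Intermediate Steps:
z = 0 (z = -6 + 6 = 0)
t = 10 (t = 10/1 = 10*1 = 10)
s(o, j) = -3 + o
a(l) = 4 + l (a(l) = -3 + (10 + (-3 + l)) = -3 + (7 + l) = 4 + l)
(a(z)*19)*9 = ((4 + 0)*19)*9 = (4*19)*9 = 76*9 = 684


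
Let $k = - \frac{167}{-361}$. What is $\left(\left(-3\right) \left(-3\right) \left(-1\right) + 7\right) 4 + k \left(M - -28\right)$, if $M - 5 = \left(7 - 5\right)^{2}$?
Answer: $\frac{3291}{361} \approx 9.1163$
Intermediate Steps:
$k = \frac{167}{361}$ ($k = \left(-167\right) \left(- \frac{1}{361}\right) = \frac{167}{361} \approx 0.4626$)
$M = 9$ ($M = 5 + \left(7 - 5\right)^{2} = 5 + 2^{2} = 5 + 4 = 9$)
$\left(\left(-3\right) \left(-3\right) \left(-1\right) + 7\right) 4 + k \left(M - -28\right) = \left(\left(-3\right) \left(-3\right) \left(-1\right) + 7\right) 4 + \frac{167 \left(9 - -28\right)}{361} = \left(9 \left(-1\right) + 7\right) 4 + \frac{167 \left(9 + 28\right)}{361} = \left(-9 + 7\right) 4 + \frac{167}{361} \cdot 37 = \left(-2\right) 4 + \frac{6179}{361} = -8 + \frac{6179}{361} = \frac{3291}{361}$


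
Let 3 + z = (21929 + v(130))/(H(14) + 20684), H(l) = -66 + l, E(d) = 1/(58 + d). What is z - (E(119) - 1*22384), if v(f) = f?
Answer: 81736251995/3651864 ≈ 22382.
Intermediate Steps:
z = -39837/20632 (z = -3 + (21929 + 130)/((-66 + 14) + 20684) = -3 + 22059/(-52 + 20684) = -3 + 22059/20632 = -39837/20632 ≈ -1.9308)
z - (E(119) - 1*22384) = -39837/20632 - (1/(58 + 119) - 1*22384) = -39837/20632 - (1/177 - 22384) = -39837/20632 - 1*(-3961967/177) = -39837/20632 + 3961967/177 = 81736251995/3651864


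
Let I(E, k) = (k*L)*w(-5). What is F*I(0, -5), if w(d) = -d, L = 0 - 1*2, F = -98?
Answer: -4900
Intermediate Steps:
L = -2 (L = 0 - 2 = -2)
I(E, k) = -10*k (I(E, k) = (k*(-2))*(-1*(-5)) = -2*k*5 = -10*k)
F*I(0, -5) = -(-980)*(-5) = -98*50 = -4900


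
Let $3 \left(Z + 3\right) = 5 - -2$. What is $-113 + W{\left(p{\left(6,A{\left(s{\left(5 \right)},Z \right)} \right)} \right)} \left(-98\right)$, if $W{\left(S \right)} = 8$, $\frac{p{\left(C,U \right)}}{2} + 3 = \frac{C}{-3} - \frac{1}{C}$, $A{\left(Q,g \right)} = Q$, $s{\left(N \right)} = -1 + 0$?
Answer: $-897$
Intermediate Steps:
$Z = - \frac{2}{3}$ ($Z = -3 + \frac{5 - -2}{3} = -3 + \frac{5 + 2}{3} = -3 + \frac{1}{3} \cdot 7 = -3 + \frac{7}{3} = - \frac{2}{3} \approx -0.66667$)
$s{\left(N \right)} = -1$
$p{\left(C,U \right)} = -6 - \frac{2}{C} - \frac{2 C}{3}$ ($p{\left(C,U \right)} = -6 + 2 \left(\frac{C}{-3} - \frac{1}{C}\right) = -6 + 2 \left(C \left(- \frac{1}{3}\right) - \frac{1}{C}\right) = -6 + 2 \left(- \frac{C}{3} - \frac{1}{C}\right) = -6 + 2 \left(- \frac{1}{C} - \frac{C}{3}\right) = -6 - \left(\frac{2}{C} + \frac{2 C}{3}\right) = -6 - \frac{2}{C} - \frac{2 C}{3}$)
$-113 + W{\left(p{\left(6,A{\left(s{\left(5 \right)},Z \right)} \right)} \right)} \left(-98\right) = -113 + 8 \left(-98\right) = -113 - 784 = -897$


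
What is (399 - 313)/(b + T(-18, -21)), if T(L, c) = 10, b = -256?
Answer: -43/123 ≈ -0.34959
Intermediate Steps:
(399 - 313)/(b + T(-18, -21)) = (399 - 313)/(-256 + 10) = 86/(-246) = 86*(-1/246) = -43/123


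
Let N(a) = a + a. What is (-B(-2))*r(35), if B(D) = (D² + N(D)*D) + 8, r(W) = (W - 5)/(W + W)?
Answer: -60/7 ≈ -8.5714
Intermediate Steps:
N(a) = 2*a
r(W) = (-5 + W)/(2*W) (r(W) = (-5 + W)/((2*W)) = (-5 + W)*(1/(2*W)) = (-5 + W)/(2*W))
B(D) = 8 + 3*D² (B(D) = (D² + (2*D)*D) + 8 = (D² + 2*D²) + 8 = 3*D² + 8 = 8 + 3*D²)
(-B(-2))*r(35) = (-(8 + 3*(-2)²))*((½)*(-5 + 35)/35) = (-(8 + 3*4))*((½)*(1/35)*30) = -(8 + 12)*(3/7) = -1*20*(3/7) = -20*3/7 = -60/7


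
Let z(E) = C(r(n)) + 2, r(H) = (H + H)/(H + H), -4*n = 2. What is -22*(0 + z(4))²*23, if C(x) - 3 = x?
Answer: -18216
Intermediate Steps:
n = -½ (n = -¼*2 = -½ ≈ -0.50000)
r(H) = 1 (r(H) = (2*H)/((2*H)) = (2*H)*(1/(2*H)) = 1)
C(x) = 3 + x
z(E) = 6 (z(E) = (3 + 1) + 2 = 4 + 2 = 6)
-22*(0 + z(4))²*23 = -22*(0 + 6)²*23 = -22*6²*23 = -22*36*23 = -792*23 = -18216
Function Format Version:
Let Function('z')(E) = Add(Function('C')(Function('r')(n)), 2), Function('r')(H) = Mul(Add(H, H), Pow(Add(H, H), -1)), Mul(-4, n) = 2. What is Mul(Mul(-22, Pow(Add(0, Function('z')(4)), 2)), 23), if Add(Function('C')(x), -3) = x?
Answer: -18216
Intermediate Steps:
n = Rational(-1, 2) (n = Mul(Rational(-1, 4), 2) = Rational(-1, 2) ≈ -0.50000)
Function('r')(H) = 1 (Function('r')(H) = Mul(Mul(2, H), Pow(Mul(2, H), -1)) = Mul(Mul(2, H), Mul(Rational(1, 2), Pow(H, -1))) = 1)
Function('C')(x) = Add(3, x)
Function('z')(E) = 6 (Function('z')(E) = Add(Add(3, 1), 2) = Add(4, 2) = 6)
Mul(Mul(-22, Pow(Add(0, Function('z')(4)), 2)), 23) = Mul(Mul(-22, Pow(Add(0, 6), 2)), 23) = Mul(Mul(-22, Pow(6, 2)), 23) = Mul(Mul(-22, 36), 23) = Mul(-792, 23) = -18216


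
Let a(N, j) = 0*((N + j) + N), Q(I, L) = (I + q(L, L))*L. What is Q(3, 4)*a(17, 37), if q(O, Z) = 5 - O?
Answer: 0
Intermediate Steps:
Q(I, L) = L*(5 + I - L) (Q(I, L) = (I + (5 - L))*L = (5 + I - L)*L = L*(5 + I - L))
a(N, j) = 0 (a(N, j) = 0*(j + 2*N) = 0)
Q(3, 4)*a(17, 37) = (4*(5 + 3 - 1*4))*0 = (4*(5 + 3 - 4))*0 = (4*4)*0 = 16*0 = 0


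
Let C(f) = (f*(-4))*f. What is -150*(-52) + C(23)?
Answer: 5684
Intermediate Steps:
C(f) = -4*f² (C(f) = (-4*f)*f = -4*f²)
-150*(-52) + C(23) = -150*(-52) - 4*23² = -30*(-260) - 4*529 = 7800 - 2116 = 5684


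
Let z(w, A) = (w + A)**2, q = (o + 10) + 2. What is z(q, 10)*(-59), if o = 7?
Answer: -49619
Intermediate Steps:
q = 19 (q = (7 + 10) + 2 = 17 + 2 = 19)
z(w, A) = (A + w)**2
z(q, 10)*(-59) = (10 + 19)**2*(-59) = 29**2*(-59) = 841*(-59) = -49619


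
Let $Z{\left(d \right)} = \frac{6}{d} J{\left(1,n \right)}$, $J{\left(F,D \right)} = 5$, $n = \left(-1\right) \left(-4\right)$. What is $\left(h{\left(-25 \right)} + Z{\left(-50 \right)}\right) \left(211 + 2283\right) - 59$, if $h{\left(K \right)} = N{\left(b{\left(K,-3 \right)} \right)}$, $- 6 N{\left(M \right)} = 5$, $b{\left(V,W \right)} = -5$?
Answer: $- \frac{54506}{15} \approx -3633.7$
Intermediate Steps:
$n = 4$
$N{\left(M \right)} = - \frac{5}{6}$ ($N{\left(M \right)} = \left(- \frac{1}{6}\right) 5 = - \frac{5}{6}$)
$h{\left(K \right)} = - \frac{5}{6}$
$Z{\left(d \right)} = \frac{30}{d}$ ($Z{\left(d \right)} = \frac{6}{d} 5 = \frac{30}{d}$)
$\left(h{\left(-25 \right)} + Z{\left(-50 \right)}\right) \left(211 + 2283\right) - 59 = \left(- \frac{5}{6} + \frac{30}{-50}\right) \left(211 + 2283\right) - 59 = \left(- \frac{5}{6} + 30 \left(- \frac{1}{50}\right)\right) 2494 - 59 = \left(- \frac{5}{6} - \frac{3}{5}\right) 2494 - 59 = \left(- \frac{43}{30}\right) 2494 - 59 = - \frac{53621}{15} - 59 = - \frac{54506}{15}$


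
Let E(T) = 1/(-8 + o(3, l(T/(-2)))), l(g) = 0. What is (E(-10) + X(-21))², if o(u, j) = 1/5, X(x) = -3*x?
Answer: 6012304/1521 ≈ 3952.9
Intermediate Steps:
o(u, j) = ⅕
E(T) = -5/39 (E(T) = 1/(-8 + ⅕) = 1/(-39/5) = -5/39)
(E(-10) + X(-21))² = (-5/39 - 3*(-21))² = (-5/39 + 63)² = (2452/39)² = 6012304/1521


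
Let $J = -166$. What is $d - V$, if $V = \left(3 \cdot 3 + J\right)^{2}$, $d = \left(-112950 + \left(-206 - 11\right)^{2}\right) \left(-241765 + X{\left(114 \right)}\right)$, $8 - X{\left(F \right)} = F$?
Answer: $15929841282$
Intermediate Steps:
$X{\left(F \right)} = 8 - F$
$d = 15929865931$ ($d = \left(-112950 + \left(-206 - 11\right)^{2}\right) \left(-241765 + \left(8 - 114\right)\right) = \left(-112950 + \left(-217\right)^{2}\right) \left(-241765 + \left(8 - 114\right)\right) = \left(-112950 + 47089\right) \left(-241765 - 106\right) = \left(-65861\right) \left(-241871\right) = 15929865931$)
$V = 24649$ ($V = \left(3 \cdot 3 - 166\right)^{2} = \left(9 - 166\right)^{2} = \left(-157\right)^{2} = 24649$)
$d - V = 15929865931 - 24649 = 15929841282$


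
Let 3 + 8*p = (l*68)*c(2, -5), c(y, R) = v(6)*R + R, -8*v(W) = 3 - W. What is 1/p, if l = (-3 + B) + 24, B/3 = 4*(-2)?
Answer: 16/2799 ≈ 0.0057163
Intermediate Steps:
B = -24 (B = 3*(4*(-2)) = 3*(-8) = -24)
v(W) = -3/8 + W/8 (v(W) = -(3 - W)/8 = -3/8 + W/8)
c(y, R) = 11*R/8 (c(y, R) = (-3/8 + (⅛)*6)*R + R = (-3/8 + ¾)*R + R = 3*R/8 + R = 11*R/8)
l = -3 (l = (-3 - 24) + 24 = -27 + 24 = -3)
p = 2799/16 (p = -3/8 + ((-3*68)*((11/8)*(-5)))/8 = -3/8 + (-204*(-55/8))/8 = -3/8 + (⅛)*(2805/2) = -3/8 + 2805/16 = 2799/16 ≈ 174.94)
1/p = 1/(2799/16) = 16/2799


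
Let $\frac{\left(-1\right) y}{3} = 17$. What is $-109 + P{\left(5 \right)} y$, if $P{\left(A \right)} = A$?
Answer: $-364$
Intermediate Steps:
$y = -51$ ($y = \left(-3\right) 17 = -51$)
$-109 + P{\left(5 \right)} y = -109 + 5 \left(-51\right) = -109 - 255 = -364$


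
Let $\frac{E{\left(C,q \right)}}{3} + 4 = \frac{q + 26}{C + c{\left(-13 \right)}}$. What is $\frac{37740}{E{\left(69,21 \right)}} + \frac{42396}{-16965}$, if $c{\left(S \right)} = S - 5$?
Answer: $- \frac{3630353624}{887835} \approx -4089.0$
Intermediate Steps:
$c{\left(S \right)} = -5 + S$ ($c{\left(S \right)} = S - 5 = -5 + S$)
$E{\left(C,q \right)} = -12 + \frac{3 \left(26 + q\right)}{-18 + C}$ ($E{\left(C,q \right)} = -12 + 3 \frac{q + 26}{C - 18} = -12 + 3 \frac{26 + q}{C - 18} = -12 + 3 \frac{26 + q}{-18 + C} = -12 + \frac{3 \left(26 + q\right)}{-18 + C}$)
$\frac{37740}{E{\left(69,21 \right)}} + \frac{42396}{-16965} = \frac{37740}{3 \frac{1}{-18 + 69} \left(98 + 21 - 276\right)} + \frac{42396}{-16965} = \frac{37740}{3 \cdot \frac{1}{51} \left(98 + 21 - 276\right)} + 42396 \left(- \frac{1}{16965}\right) = \frac{37740}{3 \cdot \frac{1}{51} \left(-157\right)} - \frac{14132}{5655} = \frac{37740}{- \frac{157}{17}} - \frac{14132}{5655} = 37740 \left(- \frac{17}{157}\right) - \frac{14132}{5655} = - \frac{641580}{157} - \frac{14132}{5655} = - \frac{3630353624}{887835}$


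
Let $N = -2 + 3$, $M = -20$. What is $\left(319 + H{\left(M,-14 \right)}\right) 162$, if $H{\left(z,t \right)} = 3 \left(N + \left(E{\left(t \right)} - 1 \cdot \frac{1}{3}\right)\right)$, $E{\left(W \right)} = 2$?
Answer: $52974$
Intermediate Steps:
$N = 1$
$H{\left(z,t \right)} = 8$ ($H{\left(z,t \right)} = 3 \left(1 + \left(2 - 1 \cdot \frac{1}{3}\right)\right) = 3 \left(1 + \left(2 - \frac{1}{3}\right)\right) = 3 \left(1 + \frac{5}{3}\right) = 3 \cdot \frac{8}{3} = 8$)
$\left(319 + H{\left(M,-14 \right)}\right) 162 = \left(319 + 8\right) 162 = 327 \cdot 162 = 52974$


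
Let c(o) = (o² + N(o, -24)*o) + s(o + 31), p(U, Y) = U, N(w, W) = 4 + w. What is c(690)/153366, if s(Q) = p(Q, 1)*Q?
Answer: 1474801/153366 ≈ 9.6162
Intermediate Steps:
s(Q) = Q² (s(Q) = Q*Q = Q²)
c(o) = o² + (31 + o)² + o*(4 + o) (c(o) = (o² + (4 + o)*o) + (o + 31)² = (o² + o*(4 + o)) + (31 + o)² = o² + (31 + o)² + o*(4 + o))
c(690)/153366 = (961 + 3*690² + 66*690)/153366 = (961 + 3*476100 + 45540)*(1/153366) = (961 + 1428300 + 45540)*(1/153366) = 1474801*(1/153366) = 1474801/153366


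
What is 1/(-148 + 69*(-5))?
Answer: -1/493 ≈ -0.0020284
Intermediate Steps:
1/(-148 + 69*(-5)) = 1/(-148 - 345) = 1/(-493) = -1/493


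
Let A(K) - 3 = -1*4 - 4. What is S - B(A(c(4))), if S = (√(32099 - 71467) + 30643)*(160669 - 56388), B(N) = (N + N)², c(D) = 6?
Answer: 3195482583 + 208562*I*√9842 ≈ 3.1955e+9 + 2.0691e+7*I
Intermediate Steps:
A(K) = -5 (A(K) = 3 + (-1*4 - 4) = 3 + (-4 - 4) = 3 - 8 = -5)
B(N) = 4*N² (B(N) = (2*N)² = 4*N²)
S = 3195482683 + 208562*I*√9842 (S = (√(-39368) + 30643)*104281 = (2*I*√9842 + 30643)*104281 = (30643 + 2*I*√9842)*104281 = 3195482683 + 208562*I*√9842 ≈ 3.1955e+9 + 2.0691e+7*I)
S - B(A(c(4))) = (3195482683 + 208562*I*√9842) - 4*(-5)² = (3195482683 + 208562*I*√9842) - 4*25 = (3195482683 + 208562*I*√9842) - 1*100 = (3195482683 + 208562*I*√9842) - 100 = 3195482583 + 208562*I*√9842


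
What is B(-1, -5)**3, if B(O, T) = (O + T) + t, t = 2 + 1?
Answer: -27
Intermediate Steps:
t = 3
B(O, T) = 3 + O + T (B(O, T) = (O + T) + 3 = 3 + O + T)
B(-1, -5)**3 = (3 - 1 - 5)**3 = (-3)**3 = -27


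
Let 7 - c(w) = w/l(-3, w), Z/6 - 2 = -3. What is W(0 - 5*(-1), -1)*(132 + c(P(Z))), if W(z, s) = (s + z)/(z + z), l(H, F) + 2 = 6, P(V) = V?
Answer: 281/5 ≈ 56.200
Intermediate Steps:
Z = -6 (Z = 12 + 6*(-3) = 12 - 18 = -6)
l(H, F) = 4 (l(H, F) = -2 + 6 = 4)
W(z, s) = (s + z)/(2*z) (W(z, s) = (s + z)/((2*z)) = (s + z)*(1/(2*z)) = (s + z)/(2*z))
c(w) = 7 - w/4
W(0 - 5*(-1), -1)*(132 + c(P(Z))) = ((-1 + (0 - 5*(-1)))/(2*(0 - 5*(-1))))*(132 + (7 - ¼*(-6))) = ((-1 + (0 + 5))/(2*(0 + 5)))*(132 + (7 + 3/2)) = ((½)*(-1 + 5)/5)*(132 + 17/2) = ((½)*(⅕)*4)*(281/2) = (⅖)*(281/2) = 281/5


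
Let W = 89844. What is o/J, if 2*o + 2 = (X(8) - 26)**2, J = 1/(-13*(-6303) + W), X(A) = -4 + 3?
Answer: 124886241/2 ≈ 6.2443e+7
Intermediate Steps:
X(A) = -1
J = 1/171783 (J = 1/(-13*(-6303) + 89844) = 1/(81939 + 89844) = 1/171783 ≈ 5.8213e-6)
o = 727/2 (o = -1 + (-1 - 26)**2/2 = -1 + (1/2)*(-27)**2 = -1 + (1/2)*729 = -1 + 729/2 = 727/2 ≈ 363.50)
o/J = 727/(2*(1/171783)) = (727/2)*171783 = 124886241/2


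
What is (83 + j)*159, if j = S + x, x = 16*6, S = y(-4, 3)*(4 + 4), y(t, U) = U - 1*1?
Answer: 31005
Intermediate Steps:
y(t, U) = -1 + U (y(t, U) = U - 1 = -1 + U)
S = 16 (S = (-1 + 3)*(4 + 4) = 2*8 = 16)
x = 96
j = 112 (j = 16 + 96 = 112)
(83 + j)*159 = (83 + 112)*159 = 195*159 = 31005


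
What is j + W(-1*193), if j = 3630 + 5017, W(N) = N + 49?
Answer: 8503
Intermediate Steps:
W(N) = 49 + N
j = 8647
j + W(-1*193) = 8647 + (49 - 1*193) = 8647 + (49 - 193) = 8647 - 144 = 8503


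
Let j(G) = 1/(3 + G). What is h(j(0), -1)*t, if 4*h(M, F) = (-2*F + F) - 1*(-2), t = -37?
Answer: -111/4 ≈ -27.750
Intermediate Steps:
h(M, F) = ½ - F/4 (h(M, F) = ((-2*F + F) - 1*(-2))/4 = (-F + 2)/4 = (2 - F)/4 = ½ - F/4)
h(j(0), -1)*t = (½ - ¼*(-1))*(-37) = (½ + ¼)*(-37) = (¾)*(-37) = -111/4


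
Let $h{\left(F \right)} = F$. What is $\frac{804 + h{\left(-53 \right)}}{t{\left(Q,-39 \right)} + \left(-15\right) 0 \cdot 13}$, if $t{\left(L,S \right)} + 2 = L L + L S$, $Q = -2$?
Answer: $\frac{751}{80} \approx 9.3875$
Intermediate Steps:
$t{\left(L,S \right)} = -2 + L^{2} + L S$ ($t{\left(L,S \right)} = -2 + \left(L L + L S\right) = -2 + \left(L^{2} + L S\right) = -2 + L^{2} + L S$)
$\frac{804 + h{\left(-53 \right)}}{t{\left(Q,-39 \right)} + \left(-15\right) 0 \cdot 13} = \frac{804 - 53}{\left(-2 + \left(-2\right)^{2} - -78\right) + \left(-15\right) 0 \cdot 13} = \frac{751}{\left(-2 + 4 + 78\right) + 0 \cdot 13} = \frac{751}{80 + 0} = \frac{751}{80}$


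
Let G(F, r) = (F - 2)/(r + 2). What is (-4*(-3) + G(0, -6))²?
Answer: 625/4 ≈ 156.25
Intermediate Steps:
G(F, r) = (-2 + F)/(2 + r)
(-4*(-3) + G(0, -6))² = (-4*(-3) + (-2 + 0)/(2 - 6))² = (12 - 2/(-4))² = (12 - ¼*(-2))² = (12 + ½)² = (25/2)² = 625/4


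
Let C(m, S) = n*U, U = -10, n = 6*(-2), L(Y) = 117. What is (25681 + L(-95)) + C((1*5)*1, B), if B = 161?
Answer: 25918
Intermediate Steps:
n = -12
C(m, S) = 120 (C(m, S) = -12*(-10) = 120)
(25681 + L(-95)) + C((1*5)*1, B) = (25681 + 117) + 120 = 25798 + 120 = 25918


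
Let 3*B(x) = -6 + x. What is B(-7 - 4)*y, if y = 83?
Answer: -1411/3 ≈ -470.33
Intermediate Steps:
B(x) = -2 + x/3 (B(x) = (-6 + x)/3 = -2 + x/3)
B(-7 - 4)*y = (-2 + (-7 - 4)/3)*83 = (-2 + (1/3)*(-11))*83 = (-2 - 11/3)*83 = -17/3*83 = -1411/3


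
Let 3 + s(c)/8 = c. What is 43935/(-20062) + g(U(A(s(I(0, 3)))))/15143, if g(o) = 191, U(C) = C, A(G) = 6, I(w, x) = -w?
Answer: -661475863/303798866 ≈ -2.1773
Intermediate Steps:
s(c) = -24 + 8*c
43935/(-20062) + g(U(A(s(I(0, 3)))))/15143 = 43935/(-20062) + 191/15143 = 43935*(-1/20062) + 191*(1/15143) = -43935/20062 + 191/15143 = -661475863/303798866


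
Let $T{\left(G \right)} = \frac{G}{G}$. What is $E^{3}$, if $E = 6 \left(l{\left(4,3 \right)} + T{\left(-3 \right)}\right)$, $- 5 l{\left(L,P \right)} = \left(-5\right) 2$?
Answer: $5832$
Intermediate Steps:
$T{\left(G \right)} = 1$
$l{\left(L,P \right)} = 2$ ($l{\left(L,P \right)} = - \frac{\left(-5\right) 2}{5} = \left(- \frac{1}{5}\right) \left(-10\right) = 2$)
$E = 18$ ($E = 6 \left(2 + 1\right) = 6 \cdot 3 = 18$)
$E^{3} = 18^{3} = 5832$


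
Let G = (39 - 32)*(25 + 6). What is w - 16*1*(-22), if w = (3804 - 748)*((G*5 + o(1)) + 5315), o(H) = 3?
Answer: 19567920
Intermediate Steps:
G = 217 (G = 7*31 = 217)
w = 19567568 (w = (3804 - 748)*((217*5 + 3) + 5315) = 3056*((1085 + 3) + 5315) = 3056*(1088 + 5315) = 3056*6403 = 19567568)
w - 16*1*(-22) = 19567568 - 16*1*(-22) = 19567568 - 16*(-22) = 19567568 + 352 = 19567920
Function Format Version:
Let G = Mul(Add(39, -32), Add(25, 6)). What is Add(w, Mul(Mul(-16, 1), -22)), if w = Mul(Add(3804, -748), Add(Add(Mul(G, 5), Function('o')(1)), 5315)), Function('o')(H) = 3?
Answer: 19567920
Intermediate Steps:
G = 217 (G = Mul(7, 31) = 217)
w = 19567568 (w = Mul(Add(3804, -748), Add(Add(Mul(217, 5), 3), 5315)) = Mul(3056, Add(Add(1085, 3), 5315)) = Mul(3056, Add(1088, 5315)) = Mul(3056, 6403) = 19567568)
Add(w, Mul(Mul(-16, 1), -22)) = Add(19567568, Mul(Mul(-16, 1), -22)) = Add(19567568, Mul(-16, -22)) = Add(19567568, 352) = 19567920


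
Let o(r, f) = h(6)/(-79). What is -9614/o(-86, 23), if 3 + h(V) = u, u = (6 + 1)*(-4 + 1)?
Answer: -379753/12 ≈ -31646.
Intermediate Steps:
u = -21 (u = 7*(-3) = -21)
h(V) = -24 (h(V) = -3 - 21 = -24)
o(r, f) = 24/79 (o(r, f) = -24/(-79) = -24*(-1/79) = 24/79)
-9614/o(-86, 23) = -9614/24/79 = -9614*79/24 = -379753/12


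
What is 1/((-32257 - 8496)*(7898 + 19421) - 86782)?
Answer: -1/1113417989 ≈ -8.9813e-10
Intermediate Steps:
1/((-32257 - 8496)*(7898 + 19421) - 86782) = 1/(-40753*27319 - 86782) = 1/(-1113331207 - 86782) = 1/(-1113417989) = -1/1113417989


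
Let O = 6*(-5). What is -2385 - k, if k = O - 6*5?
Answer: -2325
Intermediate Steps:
O = -30
k = -60 (k = -30 - 6*5 = -30 - 30 = -60)
-2385 - k = -2385 - 1*(-60) = -2385 + 60 = -2325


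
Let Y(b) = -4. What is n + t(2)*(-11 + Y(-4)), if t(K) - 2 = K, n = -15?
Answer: -75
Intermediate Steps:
t(K) = 2 + K
n + t(2)*(-11 + Y(-4)) = -15 + (2 + 2)*(-11 - 4) = -15 + 4*(-15) = -15 - 60 = -75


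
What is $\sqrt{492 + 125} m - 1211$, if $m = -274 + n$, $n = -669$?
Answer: $-1211 - 943 \sqrt{617} \approx -24635.0$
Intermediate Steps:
$m = -943$ ($m = -274 - 669 = -943$)
$\sqrt{492 + 125} m - 1211 = \sqrt{492 + 125} \left(-943\right) - 1211 = \sqrt{617} \left(-943\right) - 1211 = - 943 \sqrt{617} - 1211 = -1211 - 943 \sqrt{617}$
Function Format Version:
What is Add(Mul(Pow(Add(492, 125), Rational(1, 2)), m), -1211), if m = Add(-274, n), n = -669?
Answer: Add(-1211, Mul(-943, Pow(617, Rational(1, 2)))) ≈ -24635.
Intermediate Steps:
m = -943 (m = Add(-274, -669) = -943)
Add(Mul(Pow(Add(492, 125), Rational(1, 2)), m), -1211) = Add(Mul(Pow(Add(492, 125), Rational(1, 2)), -943), -1211) = Add(Mul(Pow(617, Rational(1, 2)), -943), -1211) = Add(Mul(-943, Pow(617, Rational(1, 2))), -1211) = Add(-1211, Mul(-943, Pow(617, Rational(1, 2))))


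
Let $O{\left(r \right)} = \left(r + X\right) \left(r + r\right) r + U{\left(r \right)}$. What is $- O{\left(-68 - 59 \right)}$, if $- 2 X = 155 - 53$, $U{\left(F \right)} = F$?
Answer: $5742051$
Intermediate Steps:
$X = -51$ ($X = - \frac{155 - 53}{2} = \left(- \frac{1}{2}\right) 102 = -51$)
$O{\left(r \right)} = r + 2 r^{2} \left(-51 + r\right)$ ($O{\left(r \right)} = \left(r - 51\right) \left(r + r\right) r + r = \left(-51 + r\right) 2 r r + r = 2 r \left(-51 + r\right) r + r = 2 r^{2} \left(-51 + r\right) + r = r + 2 r^{2} \left(-51 + r\right)$)
$- O{\left(-68 - 59 \right)} = - \left(-68 - 59\right) \left(1 - 102 \left(-68 - 59\right) + 2 \left(-68 - 59\right)^{2}\right) = - \left(-127\right) \left(1 - -12954 + 2 \left(-127\right)^{2}\right) = - \left(-127\right) \left(1 + 12954 + 2 \cdot 16129\right) = - \left(-127\right) \left(1 + 12954 + 32258\right) = - \left(-127\right) 45213 = \left(-1\right) \left(-5742051\right) = 5742051$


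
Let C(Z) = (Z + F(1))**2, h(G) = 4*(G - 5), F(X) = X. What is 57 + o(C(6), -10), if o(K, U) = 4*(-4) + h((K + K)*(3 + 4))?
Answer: 2765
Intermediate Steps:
h(G) = -20 + 4*G (h(G) = 4*(-5 + G) = -20 + 4*G)
C(Z) = (1 + Z)**2 (C(Z) = (Z + 1)**2 = (1 + Z)**2)
o(K, U) = -36 + 56*K (o(K, U) = 4*(-4) + (-20 + 4*((K + K)*(3 + 4))) = -16 + (-20 + 4*((2*K)*7)) = -16 + (-20 + 4*(14*K)) = -16 + (-20 + 56*K) = -36 + 56*K)
57 + o(C(6), -10) = 57 + (-36 + 56*(1 + 6)**2) = 57 + (-36 + 56*7**2) = 57 + (-36 + 56*49) = 57 + (-36 + 2744) = 57 + 2708 = 2765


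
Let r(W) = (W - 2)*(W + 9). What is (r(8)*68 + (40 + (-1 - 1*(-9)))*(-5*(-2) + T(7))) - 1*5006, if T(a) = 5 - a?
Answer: 2314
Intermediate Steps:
r(W) = (-2 + W)*(9 + W)
(r(8)*68 + (40 + (-1 - 1*(-9)))*(-5*(-2) + T(7))) - 1*5006 = ((-18 + 8² + 7*8)*68 + (40 + (-1 - 1*(-9)))*(-5*(-2) + (5 - 1*7))) - 1*5006 = ((-18 + 64 + 56)*68 + (40 + (-1 + 9))*(10 + (5 - 7))) - 5006 = (102*68 + (40 + 8)*(10 - 2)) - 5006 = (6936 + 48*8) - 5006 = (6936 + 384) - 5006 = 7320 - 5006 = 2314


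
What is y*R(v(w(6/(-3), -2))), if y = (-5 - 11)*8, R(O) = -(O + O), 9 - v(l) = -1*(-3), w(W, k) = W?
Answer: 1536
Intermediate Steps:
v(l) = 6 (v(l) = 9 - (-1)*(-3) = 9 - 1*3 = 9 - 3 = 6)
R(O) = -2*O
y = -128 (y = -16*8 = -128)
y*R(v(w(6/(-3), -2))) = -(-256)*6 = -128*(-12) = 1536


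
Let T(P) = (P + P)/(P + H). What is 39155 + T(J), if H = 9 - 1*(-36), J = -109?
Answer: 1253069/32 ≈ 39158.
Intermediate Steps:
H = 45 (H = 9 + 36 = 45)
T(P) = 2*P/(45 + P) (T(P) = (P + P)/(P + 45) = (2*P)/(45 + P) = 2*P/(45 + P))
39155 + T(J) = 39155 + 2*(-109)/(45 - 109) = 39155 + 2*(-109)/(-64) = 39155 + 2*(-109)*(-1/64) = 39155 + 109/32 = 1253069/32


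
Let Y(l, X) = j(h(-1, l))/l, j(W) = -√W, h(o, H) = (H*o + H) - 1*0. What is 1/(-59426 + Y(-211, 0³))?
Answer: -1/59426 ≈ -1.6828e-5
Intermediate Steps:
h(o, H) = H + H*o (h(o, H) = (H + H*o) + 0 = H + H*o)
Y(l, X) = 0 (Y(l, X) = (-√(l*(1 - 1)))/l = (-√(l*0))/l = (-√0)/l = (-1*0)/l = 0/l = 0)
1/(-59426 + Y(-211, 0³)) = 1/(-59426 + 0) = 1/(-59426) = -1/59426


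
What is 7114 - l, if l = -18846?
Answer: 25960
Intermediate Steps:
7114 - l = 7114 - 1*(-18846) = 7114 + 18846 = 25960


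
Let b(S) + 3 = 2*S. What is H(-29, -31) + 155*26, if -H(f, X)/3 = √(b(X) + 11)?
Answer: 4030 - 9*I*√6 ≈ 4030.0 - 22.045*I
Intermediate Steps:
b(S) = -3 + 2*S
H(f, X) = -3*√(8 + 2*X) (H(f, X) = -3*√((-3 + 2*X) + 11) = -3*√(8 + 2*X))
H(-29, -31) + 155*26 = -3*√(8 + 2*(-31)) + 155*26 = -3*√(8 - 62) + 4030 = -9*I*√6 + 4030 = 4030 - 9*I*√6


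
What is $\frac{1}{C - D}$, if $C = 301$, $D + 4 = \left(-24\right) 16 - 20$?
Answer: $\frac{1}{709} \approx 0.0014104$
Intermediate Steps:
$D = -408$ ($D = -4 - 404 = -408$)
$\frac{1}{C - D} = \frac{1}{301 - -408} = \frac{1}{301 + 408} = \frac{1}{709}$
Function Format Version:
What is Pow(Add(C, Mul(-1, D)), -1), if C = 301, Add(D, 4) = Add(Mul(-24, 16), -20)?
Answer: Rational(1, 709) ≈ 0.0014104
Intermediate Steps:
D = -408 (D = Add(-4, Add(Mul(-24, 16), -20)) = Add(-4, Add(-384, -20)) = Add(-4, -404) = -408)
Pow(Add(C, Mul(-1, D)), -1) = Pow(Add(301, Mul(-1, -408)), -1) = Pow(Add(301, 408), -1) = Pow(709, -1) = Rational(1, 709)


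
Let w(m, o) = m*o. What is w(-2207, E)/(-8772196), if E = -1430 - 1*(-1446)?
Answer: 8828/2193049 ≈ 0.0040254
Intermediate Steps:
E = 16 (E = -1430 + 1446 = 16)
w(-2207, E)/(-8772196) = -2207*16/(-8772196) = -35312*(-1/8772196) = 8828/2193049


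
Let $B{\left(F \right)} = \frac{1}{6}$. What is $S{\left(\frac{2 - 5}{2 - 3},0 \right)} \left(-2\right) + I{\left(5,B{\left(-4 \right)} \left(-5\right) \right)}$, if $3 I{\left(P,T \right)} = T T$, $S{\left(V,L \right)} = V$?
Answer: $- \frac{623}{108} \approx -5.7685$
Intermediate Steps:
$B{\left(F \right)} = \frac{1}{6}$
$I{\left(P,T \right)} = \frac{T^{2}}{3}$ ($I{\left(P,T \right)} = \frac{T T}{3} = \frac{T^{2}}{3}$)
$S{\left(\frac{2 - 5}{2 - 3},0 \right)} \left(-2\right) + I{\left(5,B{\left(-4 \right)} \left(-5\right) \right)} = \frac{2 - 5}{2 - 3} \left(-2\right) + \frac{\left(\frac{1}{6} \left(-5\right)\right)^{2}}{3} = - \frac{3}{-1} \left(-2\right) + \frac{\left(- \frac{5}{6}\right)^{2}}{3} = \left(-3\right) \left(-1\right) \left(-2\right) + \frac{1}{3} \cdot \frac{25}{36} = 3 \left(-2\right) + \frac{25}{108} = -6 + \frac{25}{108} = - \frac{623}{108}$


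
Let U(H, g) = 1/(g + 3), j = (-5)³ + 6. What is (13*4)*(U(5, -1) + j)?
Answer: -6162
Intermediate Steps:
j = -119 (j = -125 + 6 = -119)
U(H, g) = 1/(3 + g)
(13*4)*(U(5, -1) + j) = (13*4)*(1/(3 - 1) - 119) = 52*(1/2 - 119) = 52*(½ - 119) = 52*(-237/2) = -6162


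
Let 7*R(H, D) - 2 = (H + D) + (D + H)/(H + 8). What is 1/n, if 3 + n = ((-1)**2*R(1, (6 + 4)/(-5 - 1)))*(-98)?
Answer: -27/557 ≈ -0.048474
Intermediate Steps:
R(H, D) = 2/7 + D/7 + H/7 + (D + H)/(7*(8 + H)) (R(H, D) = 2/7 + ((H + D) + (D + H)/(H + 8))/7 = 2/7 + ((D + H) + (D + H)/(8 + H))/7 = 2/7 + (D + H + (D + H)/(8 + H))/7 = 2/7 + (D/7 + H/7 + (D + H)/(7*(8 + H))) = 2/7 + D/7 + H/7 + (D + H)/(7*(8 + H)))
n = -557/27 (n = -3 + ((-1)**2*((16 + 1**2 + 9*((6 + 4)/(-5 - 1)) + 11*1 + ((6 + 4)/(-5 - 1))*1)/(7*(8 + 1))))*(-98) = -3 + (1*((1/7)*(16 + 1 + 9*(10/(-6)) + 11 + (10/(-6))*1)/9))*(-98) = -3 + (1*((1/7)*(1/9)*(16 + 1 + 9*(10*(-1/6)) + 11 + (10*(-1/6))*1)))*(-98) = -3 + (1*((1/7)*(1/9)*(16 + 1 + 9*(-5/3) + 11 - 5/3*1)))*(-98) = -3 + (1*((1/7)*(1/9)*(16 + 1 - 15 + 11 - 5/3)))*(-98) = -3 + (1*((1/7)*(1/9)*(34/3)))*(-98) = -3 + (1*(34/189))*(-98) = -3 + (34/189)*(-98) = -3 - 476/27 = -557/27 ≈ -20.630)
1/n = 1/(-557/27) = -27/557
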